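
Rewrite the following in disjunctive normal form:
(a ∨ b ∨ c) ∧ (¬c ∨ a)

a ∨ (b ∧ ¬c)

(a ∨ b ∨ c) ∧ (¬c ∨ a)
= (a ∧ ¬c) ∨ (a ∧ a) ∨ (b ∧ ¬c) ∨ (b ∧ a) ∨ (c ∧ ¬c) ∨ (c ∧ a)   (distribute ∧ over ∨)
= a ∨ (b ∧ ¬c)   (simplify)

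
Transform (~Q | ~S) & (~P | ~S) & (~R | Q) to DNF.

(~Q & ~P & ~R) | (~S & ~R) | (~S & Q)

(~Q | ~S) & (~P | ~S) & (~R | Q)
= (~Q & ~P & ~R) | (~Q & ~P & Q) | (~Q & ~S & ~R) | (~Q & ~S & Q) | (~S & ~P & ~R) | (~S & ~P & Q) | (~S & ~S & ~R) | (~S & ~S & Q)   [distribute & over |]
= (~Q & ~P & ~R) | (~S & ~R) | (~S & Q)   [simplify]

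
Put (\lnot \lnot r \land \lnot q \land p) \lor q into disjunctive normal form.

(\lnot \lnot r \land \lnot q \land p) \lor q
⇔ (r \land \lnot q \land p) \lor q   — double negation

(r \land \lnot q \land p) \lor q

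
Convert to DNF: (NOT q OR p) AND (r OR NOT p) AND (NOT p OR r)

(NOT q AND r) OR (NOT q AND NOT p) OR (p AND r)

(NOT q OR p) AND (r OR NOT p) AND (NOT p OR r)
= (NOT q AND r AND NOT p) OR (NOT q AND r AND r) OR (NOT q AND NOT p AND NOT p) OR (NOT q AND NOT p AND r) OR (p AND r AND NOT p) OR (p AND r AND r) OR (p AND NOT p AND NOT p) OR (p AND NOT p AND r)   (distribute AND over OR)
= (NOT q AND r) OR (NOT q AND NOT p) OR (p AND r)   (simplify)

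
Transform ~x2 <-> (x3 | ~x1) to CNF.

~x2 <-> (x3 | ~x1)
⇔ (~x2 -> (x3 | ~x1)) & ((x3 | ~x1) -> ~x2)   [eliminate <->]
⇔ (~~x2 | x3 | ~x1) & ((x3 | ~x1) -> ~x2)   [eliminate ->]
⇔ (~~x2 | x3 | ~x1) & (~(x3 | ~x1) | ~x2)   [eliminate ->]
⇔ (x2 | x3 | ~x1) & (~(x3 | ~x1) | ~x2)   [double negation]
⇔ (x2 | x3 | ~x1) & ((~x3 & ~~x1) | ~x2)   [De Morgan]
⇔ (x2 | x3 | ~x1) & ((~x3 & x1) | ~x2)   [double negation]
⇔ (x2 | x3 | ~x1) & (~x3 | ~x2) & (x1 | ~x2)   [distribute | over &]

(x2 | x3 | ~x1) & (~x3 | ~x2) & (x1 | ~x2)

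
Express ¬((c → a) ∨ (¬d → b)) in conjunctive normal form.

c ∧ ¬a ∧ ¬d ∧ ¬b

¬((c → a) ∨ (¬d → b))
= ¬(¬c ∨ a ∨ (¬d → b))   [eliminate →]
= ¬(¬c ∨ a ∨ ¬¬d ∨ b)   [eliminate →]
= ¬¬c ∧ ¬a ∧ ¬¬¬d ∧ ¬b   [De Morgan]
= c ∧ ¬a ∧ ¬¬¬d ∧ ¬b   [double negation]
= c ∧ ¬a ∧ ¬d ∧ ¬b   [double negation]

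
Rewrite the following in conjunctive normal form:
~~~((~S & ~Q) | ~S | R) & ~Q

~~~((~S & ~Q) | ~S | R) & ~Q
≡ ~((~S & ~Q) | ~S | R) & ~Q   — double negation
≡ ~(~S & ~Q) & ~~S & ~R & ~Q   — De Morgan
≡ (~~S | ~~Q) & ~~S & ~R & ~Q   — De Morgan
≡ (S | ~~Q) & ~~S & ~R & ~Q   — double negation
≡ (S | Q) & ~~S & ~R & ~Q   — double negation
≡ (S | Q) & S & ~R & ~Q   — double negation
≡ S & ~R & ~Q   — simplify

S & ~R & ~Q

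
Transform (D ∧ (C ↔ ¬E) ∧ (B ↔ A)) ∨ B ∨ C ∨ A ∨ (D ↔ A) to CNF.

(D ∧ (C ↔ ¬E) ∧ (B ↔ A)) ∨ B ∨ C ∨ A ∨ (D ↔ A)
⇔ (D ∧ (C → ¬E) ∧ (¬E → C) ∧ (B ↔ A)) ∨ B ∨ C ∨ A ∨ (D ↔ A)   (eliminate ↔)
⇔ (D ∧ (¬C ∨ ¬E) ∧ (¬E → C) ∧ (B ↔ A)) ∨ B ∨ C ∨ A ∨ (D ↔ A)   (eliminate →)
⇔ (D ∧ (¬C ∨ ¬E) ∧ (¬¬E ∨ C) ∧ (B ↔ A)) ∨ B ∨ C ∨ A ∨ (D ↔ A)   (eliminate →)
⇔ (D ∧ (¬C ∨ ¬E) ∧ (¬¬E ∨ C) ∧ (B → A) ∧ (A → B)) ∨ B ∨ C ∨ A ∨ (D ↔ A)   (eliminate ↔)
⇔ (D ∧ (¬C ∨ ¬E) ∧ (¬¬E ∨ C) ∧ (¬B ∨ A) ∧ (A → B)) ∨ B ∨ C ∨ A ∨ (D ↔ A)   (eliminate →)
⇔ (D ∧ (¬C ∨ ¬E) ∧ (¬¬E ∨ C) ∧ (¬B ∨ A) ∧ (¬A ∨ B)) ∨ B ∨ C ∨ A ∨ (D ↔ A)   (eliminate →)
⇔ (D ∧ (¬C ∨ ¬E) ∧ (¬¬E ∨ C) ∧ (¬B ∨ A) ∧ (¬A ∨ B)) ∨ B ∨ C ∨ A ∨ ((D → A) ∧ (A → D))   (eliminate ↔)
⇔ (D ∧ (¬C ∨ ¬E) ∧ (¬¬E ∨ C) ∧ (¬B ∨ A) ∧ (¬A ∨ B)) ∨ B ∨ C ∨ A ∨ ((¬D ∨ A) ∧ (A → D))   (eliminate →)
⇔ (D ∧ (¬C ∨ ¬E) ∧ (¬¬E ∨ C) ∧ (¬B ∨ A) ∧ (¬A ∨ B)) ∨ B ∨ C ∨ A ∨ ((¬D ∨ A) ∧ (¬A ∨ D))   (eliminate →)
⇔ (D ∧ (¬C ∨ ¬E) ∧ (E ∨ C) ∧ (¬B ∨ A) ∧ (¬A ∨ B)) ∨ B ∨ C ∨ A ∨ ((¬D ∨ A) ∧ (¬A ∨ D))   (double negation)
⇔ (D ∨ B ∨ C ∨ A ∨ ¬D ∨ A) ∧ (D ∨ B ∨ C ∨ A ∨ ¬A ∨ D) ∧ (¬C ∨ ¬E ∨ B ∨ C ∨ A ∨ ¬D ∨ A) ∧ (¬C ∨ ¬E ∨ B ∨ C ∨ A ∨ ¬A ∨ D) ∧ (E ∨ C ∨ B ∨ C ∨ A ∨ ¬D ∨ A) ∧ (E ∨ C ∨ B ∨ C ∨ A ∨ ¬A ∨ D) ∧ (¬B ∨ A ∨ B ∨ C ∨ A ∨ ¬D ∨ A) ∧ (¬B ∨ A ∨ B ∨ C ∨ A ∨ ¬A ∨ D) ∧ (¬A ∨ B ∨ B ∨ C ∨ A ∨ ¬D ∨ A) ∧ (¬A ∨ B ∨ B ∨ C ∨ A ∨ ¬A ∨ D)   (distribute ∨ over ∧)
⇔ E ∨ C ∨ B ∨ A ∨ ¬D   (simplify)

E ∨ C ∨ B ∨ A ∨ ¬D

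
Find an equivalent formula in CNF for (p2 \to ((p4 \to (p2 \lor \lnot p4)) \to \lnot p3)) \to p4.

(p2 \to ((p4 \to (p2 \lor \lnot p4)) \to \lnot p3)) \to p4
⇔ \lnot (p2 \to ((p4 \to (p2 \lor \lnot p4)) \to \lnot p3)) \lor p4   (eliminate \to)
⇔ \lnot (\lnot p2 \lor ((p4 \to (p2 \lor \lnot p4)) \to \lnot p3)) \lor p4   (eliminate \to)
⇔ \lnot (\lnot p2 \lor \lnot (p4 \to (p2 \lor \lnot p4)) \lor \lnot p3) \lor p4   (eliminate \to)
⇔ \lnot (\lnot p2 \lor \lnot (\lnot p4 \lor p2 \lor \lnot p4) \lor \lnot p3) \lor p4   (eliminate \to)
⇔ (\lnot \lnot p2 \land \lnot \lnot (\lnot p4 \lor p2 \lor \lnot p4) \land \lnot \lnot p3) \lor p4   (De Morgan)
⇔ (p2 \land \lnot \lnot (\lnot p4 \lor p2 \lor \lnot p4) \land \lnot \lnot p3) \lor p4   (double negation)
⇔ (p2 \land (\lnot p4 \lor p2 \lor \lnot p4) \land \lnot \lnot p3) \lor p4   (double negation)
⇔ (p2 \land (\lnot p4 \lor p2 \lor \lnot p4) \land p3) \lor p4   (double negation)
⇔ (p2 \lor p4) \land (\lnot p4 \lor p2 \lor \lnot p4 \lor p4) \land (p3 \lor p4)   (distribute \lor over \land)
⇔ (p2 \lor p4) \land (p3 \lor p4)   (simplify)

(p2 \lor p4) \land (p3 \lor p4)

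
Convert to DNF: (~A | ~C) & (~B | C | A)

(~A & ~B) | (~A & C) | (~C & ~B) | (~C & A)

(~A | ~C) & (~B | C | A)
≡ (~A & ~B) | (~A & C) | (~A & A) | (~C & ~B) | (~C & C) | (~C & A)   — distribute & over |
≡ (~A & ~B) | (~A & C) | (~C & ~B) | (~C & A)   — simplify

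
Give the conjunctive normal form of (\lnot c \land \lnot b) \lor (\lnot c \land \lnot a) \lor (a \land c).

(\lnot c \lor a) \land (\lnot b \lor \lnot a \lor c)

(\lnot c \land \lnot b) \lor (\lnot c \land \lnot a) \lor (a \land c)
≡ (\lnot c \lor \lnot c \lor a) \land (\lnot c \lor \lnot c \lor c) \land (\lnot c \lor \lnot a \lor a) \land (\lnot c \lor \lnot a \lor c) \land (\lnot b \lor \lnot c \lor a) \land (\lnot b \lor \lnot c \lor c) \land (\lnot b \lor \lnot a \lor a) \land (\lnot b \lor \lnot a \lor c)   — distribute \lor over \land
≡ (\lnot c \lor a) \land (\lnot b \lor \lnot a \lor c)   — simplify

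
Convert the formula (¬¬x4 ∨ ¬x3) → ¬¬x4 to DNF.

(¬¬x4 ∨ ¬x3) → ¬¬x4
= ¬(¬¬x4 ∨ ¬x3) ∨ ¬¬x4
= (¬¬¬x4 ∧ ¬¬x3) ∨ ¬¬x4
= (¬x4 ∧ ¬¬x3) ∨ ¬¬x4
= (¬x4 ∧ x3) ∨ ¬¬x4
= (¬x4 ∧ x3) ∨ x4

(¬x4 ∧ x3) ∨ x4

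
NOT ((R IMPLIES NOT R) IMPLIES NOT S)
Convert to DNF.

NOT ((R IMPLIES NOT R) IMPLIES NOT S)
⇔ NOT (NOT (R IMPLIES NOT R) OR NOT S)
⇔ NOT (NOT (NOT R OR NOT R) OR NOT S)
⇔ NOT NOT (NOT R OR NOT R) AND NOT NOT S
⇔ (NOT R OR NOT R) AND NOT NOT S
⇔ (NOT R OR NOT R) AND S
⇔ (NOT R AND S) OR (NOT R AND S)
⇔ NOT R AND S

NOT R AND S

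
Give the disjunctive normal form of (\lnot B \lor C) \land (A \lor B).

(\lnot B \land A) \lor (C \land A) \lor (C \land B)

(\lnot B \lor C) \land (A \lor B)
= (\lnot B \land A) \lor (\lnot B \land B) \lor (C \land A) \lor (C \land B)   [distribute \land over \lor]
= (\lnot B \land A) \lor (C \land A) \lor (C \land B)   [simplify]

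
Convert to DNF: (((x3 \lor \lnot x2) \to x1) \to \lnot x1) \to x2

(((x3 \lor \lnot x2) \to x1) \to \lnot x1) \to x2
⇔ \lnot (((x3 \lor \lnot x2) \to x1) \to \lnot x1) \lor x2   [eliminate \to]
⇔ \lnot (\lnot ((x3 \lor \lnot x2) \to x1) \lor \lnot x1) \lor x2   [eliminate \to]
⇔ \lnot (\lnot (\lnot (x3 \lor \lnot x2) \lor x1) \lor \lnot x1) \lor x2   [eliminate \to]
⇔ (\lnot \lnot (\lnot (x3 \lor \lnot x2) \lor x1) \land \lnot \lnot x1) \lor x2   [De Morgan]
⇔ ((\lnot (x3 \lor \lnot x2) \lor x1) \land \lnot \lnot x1) \lor x2   [double negation]
⇔ (((\lnot x3 \land \lnot \lnot x2) \lor x1) \land \lnot \lnot x1) \lor x2   [De Morgan]
⇔ (((\lnot x3 \land x2) \lor x1) \land \lnot \lnot x1) \lor x2   [double negation]
⇔ (((\lnot x3 \land x2) \lor x1) \land x1) \lor x2   [double negation]
⇔ (\lnot x3 \land x2 \land x1) \lor (x1 \land x1) \lor x2   [distribute \land over \lor]
⇔ x1 \lor x2   [simplify]

x1 \lor x2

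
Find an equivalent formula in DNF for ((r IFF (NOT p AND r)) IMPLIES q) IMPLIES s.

(NOT r AND NOT q) OR (NOT p AND r AND NOT q) OR s

((r IFF (NOT p AND r)) IMPLIES q) IMPLIES s
⇔ NOT ((r IFF (NOT p AND r)) IMPLIES q) OR s   [eliminate IMPLIES]
⇔ NOT (NOT (r IFF (NOT p AND r)) OR q) OR s   [eliminate IMPLIES]
⇔ NOT (NOT ((r IMPLIES (NOT p AND r)) AND ((NOT p AND r) IMPLIES r)) OR q) OR s   [eliminate IFF]
⇔ NOT (NOT ((NOT r OR (NOT p AND r)) AND ((NOT p AND r) IMPLIES r)) OR q) OR s   [eliminate IMPLIES]
⇔ NOT (NOT ((NOT r OR (NOT p AND r)) AND (NOT (NOT p AND r) OR r)) OR q) OR s   [eliminate IMPLIES]
⇔ (NOT NOT ((NOT r OR (NOT p AND r)) AND (NOT (NOT p AND r) OR r)) AND NOT q) OR s   [De Morgan]
⇔ ((NOT r OR (NOT p AND r)) AND (NOT (NOT p AND r) OR r) AND NOT q) OR s   [double negation]
⇔ ((NOT r OR (NOT p AND r)) AND (NOT NOT p OR NOT r OR r) AND NOT q) OR s   [De Morgan]
⇔ ((NOT r OR (NOT p AND r)) AND (p OR NOT r OR r) AND NOT q) OR s   [double negation]
⇔ (NOT r AND p AND NOT q) OR (NOT r AND NOT r AND NOT q) OR (NOT r AND r AND NOT q) OR (NOT p AND r AND p AND NOT q) OR (NOT p AND r AND NOT r AND NOT q) OR (NOT p AND r AND r AND NOT q) OR s   [distribute AND over OR]
⇔ (NOT r AND NOT q) OR (NOT p AND r AND NOT q) OR s   [simplify]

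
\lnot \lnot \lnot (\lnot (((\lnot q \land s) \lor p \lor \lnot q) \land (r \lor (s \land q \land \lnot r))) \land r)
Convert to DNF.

\lnot \lnot \lnot (\lnot (((\lnot q \land s) \lor p \lor \lnot q) \land (r \lor (s \land q \land \lnot r))) \land r)
≡ \lnot (\lnot (((\lnot q \land s) \lor p \lor \lnot q) \land (r \lor (s \land q \land \lnot r))) \land r)   — double negation
≡ \lnot \lnot (((\lnot q \land s) \lor p \lor \lnot q) \land (r \lor (s \land q \land \lnot r))) \lor \lnot r   — De Morgan
≡ (((\lnot q \land s) \lor p \lor \lnot q) \land (r \lor (s \land q \land \lnot r))) \lor \lnot r   — double negation
≡ (\lnot q \land s \land r) \lor (\lnot q \land s \land s \land q \land \lnot r) \lor (p \land r) \lor (p \land s \land q \land \lnot r) \lor (\lnot q \land r) \lor (\lnot q \land s \land q \land \lnot r) \lor \lnot r   — distribute \land over \lor
≡ (p \land r) \lor (\lnot q \land r) \lor \lnot r   — simplify

(p \land r) \lor (\lnot q \land r) \lor \lnot r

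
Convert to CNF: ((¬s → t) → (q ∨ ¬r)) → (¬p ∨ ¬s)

(¬q ∨ ¬p ∨ ¬s) ∧ (r ∨ ¬p ∨ ¬s)

((¬s → t) → (q ∨ ¬r)) → (¬p ∨ ¬s)
= ¬((¬s → t) → (q ∨ ¬r)) ∨ ¬p ∨ ¬s   — eliminate →
= ¬(¬(¬s → t) ∨ q ∨ ¬r) ∨ ¬p ∨ ¬s   — eliminate →
= ¬(¬(¬¬s ∨ t) ∨ q ∨ ¬r) ∨ ¬p ∨ ¬s   — eliminate →
= (¬¬(¬¬s ∨ t) ∧ ¬q ∧ ¬¬r) ∨ ¬p ∨ ¬s   — De Morgan
= ((¬¬s ∨ t) ∧ ¬q ∧ ¬¬r) ∨ ¬p ∨ ¬s   — double negation
= ((s ∨ t) ∧ ¬q ∧ ¬¬r) ∨ ¬p ∨ ¬s   — double negation
= ((s ∨ t) ∧ ¬q ∧ r) ∨ ¬p ∨ ¬s   — double negation
= (s ∨ t ∨ ¬p ∨ ¬s) ∧ (¬q ∨ ¬p ∨ ¬s) ∧ (r ∨ ¬p ∨ ¬s)   — distribute ∨ over ∧
= (¬q ∨ ¬p ∨ ¬s) ∧ (r ∨ ¬p ∨ ¬s)   — simplify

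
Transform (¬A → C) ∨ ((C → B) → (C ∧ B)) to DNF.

A ∨ C

(¬A → C) ∨ ((C → B) → (C ∧ B))
≡ ¬¬A ∨ C ∨ ((C → B) → (C ∧ B))   (eliminate →)
≡ ¬¬A ∨ C ∨ ¬(C → B) ∨ (C ∧ B)   (eliminate →)
≡ ¬¬A ∨ C ∨ ¬(¬C ∨ B) ∨ (C ∧ B)   (eliminate →)
≡ A ∨ C ∨ ¬(¬C ∨ B) ∨ (C ∧ B)   (double negation)
≡ A ∨ C ∨ (¬¬C ∧ ¬B) ∨ (C ∧ B)   (De Morgan)
≡ A ∨ C ∨ (C ∧ ¬B) ∨ (C ∧ B)   (double negation)
≡ A ∨ C   (simplify)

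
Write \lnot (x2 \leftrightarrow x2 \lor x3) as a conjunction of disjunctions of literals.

(x2 \lor x3) \land \lnot x2

\lnot (x2 \leftrightarrow x2 \lor x3)
≡ \lnot ((x2 \to x2 \lor x3) \land (x2 \lor x3 \to x2))
≡ \lnot ((\lnot x2 \lor x2 \lor x3) \land (x2 \lor x3 \to x2))
≡ \lnot ((\lnot x2 \lor x2 \lor x3) \land (\lnot (x2 \lor x3) \lor x2))
≡ \lnot (\lnot x2 \lor x2 \lor x3) \lor \lnot (\lnot (x2 \lor x3) \lor x2)
≡ \lnot \lnot x2 \land \lnot x2 \land \lnot x3 \lor \lnot (\lnot (x2 \lor x3) \lor x2)
≡ x2 \land \lnot x2 \land \lnot x3 \lor \lnot (\lnot (x2 \lor x3) \lor x2)
≡ x2 \land \lnot x2 \land \lnot x3 \lor \lnot \lnot (x2 \lor x3) \land \lnot x2
≡ x2 \land \lnot x2 \land \lnot x3 \lor (x2 \lor x3) \land \lnot x2
≡ (x2 \lor x2 \lor x3) \land (x2 \lor \lnot x2) \land (\lnot x2 \lor x2 \lor x3) \land (\lnot x2 \lor \lnot x2) \land (\lnot x3 \lor x2 \lor x3) \land (\lnot x3 \lor \lnot x2)
≡ (x2 \lor x3) \land \lnot x2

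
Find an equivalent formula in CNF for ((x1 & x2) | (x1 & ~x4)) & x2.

((x1 & x2) | (x1 & ~x4)) & x2
⇔ (x1 | x1) & (x1 | ~x4) & (x2 | x1) & (x2 | ~x4) & x2   — distribute | over &
⇔ x1 & x2   — simplify

x1 & x2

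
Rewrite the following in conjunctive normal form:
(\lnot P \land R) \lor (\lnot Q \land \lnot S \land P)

(\lnot P \lor \lnot Q) \land (\lnot P \lor \lnot S) \land (R \lor \lnot Q) \land (R \lor \lnot S) \land (R \lor P)

(\lnot P \land R) \lor (\lnot Q \land \lnot S \land P)
≡ (\lnot P \lor \lnot Q) \land (\lnot P \lor \lnot S) \land (\lnot P \lor P) \land (R \lor \lnot Q) \land (R \lor \lnot S) \land (R \lor P)
≡ (\lnot P \lor \lnot Q) \land (\lnot P \lor \lnot S) \land (R \lor \lnot Q) \land (R \lor \lnot S) \land (R \lor P)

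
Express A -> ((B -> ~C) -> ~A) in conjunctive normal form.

(~A | B) & (~A | C)

A -> ((B -> ~C) -> ~A)
= ~A | ((B -> ~C) -> ~A)   (eliminate ->)
= ~A | ~(B -> ~C) | ~A   (eliminate ->)
= ~A | ~(~B | ~C) | ~A   (eliminate ->)
= ~A | (~~B & ~~C) | ~A   (De Morgan)
= ~A | (B & ~~C) | ~A   (double negation)
= ~A | (B & C) | ~A   (double negation)
= (~A | B | ~A) & (~A | C | ~A)   (distribute | over &)
= (~A | B) & (~A | C)   (simplify)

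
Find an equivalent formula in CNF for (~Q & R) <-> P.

(~Q & R) <-> P
⇔ ((~Q & R) -> P) & (P -> (~Q & R))
⇔ (~(~Q & R) | P) & (P -> (~Q & R))
⇔ (~(~Q & R) | P) & (~P | (~Q & R))
⇔ (~~Q | ~R | P) & (~P | (~Q & R))
⇔ (Q | ~R | P) & (~P | (~Q & R))
⇔ (Q | ~R | P) & (~P | ~Q) & (~P | R)

(Q | ~R | P) & (~P | ~Q) & (~P | R)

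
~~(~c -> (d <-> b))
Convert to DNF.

~~(~c -> (d <-> b))
≡ ~~(~~c | (d <-> b))   [eliminate ->]
≡ ~~(~~c | ((d -> b) & (b -> d)))   [eliminate <->]
≡ ~~(~~c | ((~d | b) & (b -> d)))   [eliminate ->]
≡ ~~(~~c | ((~d | b) & (~b | d)))   [eliminate ->]
≡ ~~c | ((~d | b) & (~b | d))   [double negation]
≡ c | ((~d | b) & (~b | d))   [double negation]
≡ c | (~d & ~b) | (~d & d) | (b & ~b) | (b & d)   [distribute & over |]
≡ c | (~d & ~b) | (b & d)   [simplify]

c | (~d & ~b) | (b & d)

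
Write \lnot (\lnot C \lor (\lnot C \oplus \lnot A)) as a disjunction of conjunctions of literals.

C \land A

\lnot (\lnot C \lor (\lnot C \oplus \lnot A))
⇔ \lnot (\lnot C \lor \lnot C \land \lnot \lnot A \lor \lnot \lnot C \land \lnot A)   — expand \oplus
⇔ \lnot \lnot C \land \lnot (\lnot C \land \lnot \lnot A) \land \lnot (\lnot \lnot C \land \lnot A)   — De Morgan
⇔ C \land \lnot (\lnot C \land \lnot \lnot A) \land \lnot (\lnot \lnot C \land \lnot A)   — double negation
⇔ C \land (\lnot \lnot C \lor \lnot \lnot \lnot A) \land \lnot (\lnot \lnot C \land \lnot A)   — De Morgan
⇔ C \land (C \lor \lnot \lnot \lnot A) \land \lnot (\lnot \lnot C \land \lnot A)   — double negation
⇔ C \land (C \lor \lnot A) \land \lnot (\lnot \lnot C \land \lnot A)   — double negation
⇔ C \land (C \lor \lnot A) \land (\lnot \lnot \lnot C \lor \lnot \lnot A)   — De Morgan
⇔ C \land (C \lor \lnot A) \land (\lnot C \lor \lnot \lnot A)   — double negation
⇔ C \land (C \lor \lnot A) \land (\lnot C \lor A)   — double negation
⇔ C \land C \land \lnot C \lor C \land C \land A \lor C \land \lnot A \land \lnot C \lor C \land \lnot A \land A   — distribute \land over \lor
⇔ C \land A   — simplify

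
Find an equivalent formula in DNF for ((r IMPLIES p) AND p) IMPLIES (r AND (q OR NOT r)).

NOT p OR (r AND q)

((r IMPLIES p) AND p) IMPLIES (r AND (q OR NOT r))
≡ NOT ((r IMPLIES p) AND p) OR (r AND (q OR NOT r))   [eliminate IMPLIES]
≡ NOT ((NOT r OR p) AND p) OR (r AND (q OR NOT r))   [eliminate IMPLIES]
≡ NOT (NOT r OR p) OR NOT p OR (r AND (q OR NOT r))   [De Morgan]
≡ (NOT NOT r AND NOT p) OR NOT p OR (r AND (q OR NOT r))   [De Morgan]
≡ (r AND NOT p) OR NOT p OR (r AND (q OR NOT r))   [double negation]
≡ (r AND NOT p) OR NOT p OR (r AND q) OR (r AND NOT r)   [distribute AND over OR]
≡ NOT p OR (r AND q)   [simplify]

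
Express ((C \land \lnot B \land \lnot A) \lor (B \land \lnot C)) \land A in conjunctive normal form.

((C \land \lnot B \land \lnot A) \lor (B \land \lnot C)) \land A
≡ (C \lor B) \land (C \lor \lnot C) \land (\lnot B \lor B) \land (\lnot B \lor \lnot C) \land (\lnot A \lor B) \land (\lnot A \lor \lnot C) \land A   (distribute \lor over \land)
≡ (C \lor B) \land (\lnot B \lor \lnot C) \land (\lnot A \lor B) \land (\lnot A \lor \lnot C) \land A   (simplify)

(C \lor B) \land (\lnot B \lor \lnot C) \land (\lnot A \lor B) \land (\lnot A \lor \lnot C) \land A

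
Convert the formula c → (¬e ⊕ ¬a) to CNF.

c → (¬e ⊕ ¬a)
≡ ¬c ∨ (¬e ⊕ ¬a)   [eliminate →]
≡ ¬c ∨ ((¬e ∨ ¬a) ∧ ¬(¬e ∧ ¬a))   [expand ⊕]
≡ ¬c ∨ ((¬e ∨ ¬a) ∧ (¬¬e ∨ ¬¬a))   [De Morgan]
≡ ¬c ∨ ((¬e ∨ ¬a) ∧ (e ∨ ¬¬a))   [double negation]
≡ ¬c ∨ ((¬e ∨ ¬a) ∧ (e ∨ a))   [double negation]
≡ (¬c ∨ ¬e ∨ ¬a) ∧ (¬c ∨ e ∨ a)   [distribute ∨ over ∧]

(¬c ∨ ¬e ∨ ¬a) ∧ (¬c ∨ e ∨ a)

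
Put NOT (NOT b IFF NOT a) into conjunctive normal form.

(NOT b OR NOT a) AND (a OR b)

NOT (NOT b IFF NOT a)
⇔ NOT ((NOT b IMPLIES NOT a) AND (NOT a IMPLIES NOT b))   — eliminate IFF
⇔ NOT ((NOT NOT b OR NOT a) AND (NOT a IMPLIES NOT b))   — eliminate IMPLIES
⇔ NOT ((NOT NOT b OR NOT a) AND (NOT NOT a OR NOT b))   — eliminate IMPLIES
⇔ NOT (NOT NOT b OR NOT a) OR NOT (NOT NOT a OR NOT b)   — De Morgan
⇔ (NOT NOT NOT b AND NOT NOT a) OR NOT (NOT NOT a OR NOT b)   — De Morgan
⇔ (NOT b AND NOT NOT a) OR NOT (NOT NOT a OR NOT b)   — double negation
⇔ (NOT b AND a) OR NOT (NOT NOT a OR NOT b)   — double negation
⇔ (NOT b AND a) OR (NOT NOT NOT a AND NOT NOT b)   — De Morgan
⇔ (NOT b AND a) OR (NOT a AND NOT NOT b)   — double negation
⇔ (NOT b AND a) OR (NOT a AND b)   — double negation
⇔ (NOT b OR NOT a) AND (NOT b OR b) AND (a OR NOT a) AND (a OR b)   — distribute OR over AND
⇔ (NOT b OR NOT a) AND (a OR b)   — simplify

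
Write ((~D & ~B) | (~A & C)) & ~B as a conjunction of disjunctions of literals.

(~D | ~A) & (~D | C) & ~B

((~D & ~B) | (~A & C)) & ~B
≡ (~D | ~A) & (~D | C) & (~B | ~A) & (~B | C) & ~B   (distribute | over &)
≡ (~D | ~A) & (~D | C) & ~B   (simplify)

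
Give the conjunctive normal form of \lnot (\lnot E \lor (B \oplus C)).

E \land (\lnot B \lor C) \land (\lnot C \lor B)

\lnot (\lnot E \lor (B \oplus C))
= \lnot (\lnot E \lor ((B \lor C) \land \lnot (B \land C)))   [expand \oplus]
= \lnot \lnot E \land \lnot ((B \lor C) \land \lnot (B \land C))   [De Morgan]
= E \land \lnot ((B \lor C) \land \lnot (B \land C))   [double negation]
= E \land (\lnot (B \lor C) \lor \lnot \lnot (B \land C))   [De Morgan]
= E \land ((\lnot B \land \lnot C) \lor \lnot \lnot (B \land C))   [De Morgan]
= E \land ((\lnot B \land \lnot C) \lor (B \land C))   [double negation]
= E \land (\lnot B \lor B) \land (\lnot B \lor C) \land (\lnot C \lor B) \land (\lnot C \lor C)   [distribute \lor over \land]
= E \land (\lnot B \lor C) \land (\lnot C \lor B)   [simplify]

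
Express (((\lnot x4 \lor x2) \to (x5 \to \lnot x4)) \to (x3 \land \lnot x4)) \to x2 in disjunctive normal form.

(((\lnot x4 \lor x2) \to (x5 \to \lnot x4)) \to (x3 \land \lnot x4)) \to x2
≡ \lnot (((\lnot x4 \lor x2) \to (x5 \to \lnot x4)) \to (x3 \land \lnot x4)) \lor x2   [eliminate \to]
≡ \lnot (\lnot ((\lnot x4 \lor x2) \to (x5 \to \lnot x4)) \lor (x3 \land \lnot x4)) \lor x2   [eliminate \to]
≡ \lnot (\lnot (\lnot (\lnot x4 \lor x2) \lor (x5 \to \lnot x4)) \lor (x3 \land \lnot x4)) \lor x2   [eliminate \to]
≡ \lnot (\lnot (\lnot (\lnot x4 \lor x2) \lor \lnot x5 \lor \lnot x4) \lor (x3 \land \lnot x4)) \lor x2   [eliminate \to]
≡ (\lnot \lnot (\lnot (\lnot x4 \lor x2) \lor \lnot x5 \lor \lnot x4) \land \lnot (x3 \land \lnot x4)) \lor x2   [De Morgan]
≡ ((\lnot (\lnot x4 \lor x2) \lor \lnot x5 \lor \lnot x4) \land \lnot (x3 \land \lnot x4)) \lor x2   [double negation]
≡ (((\lnot \lnot x4 \land \lnot x2) \lor \lnot x5 \lor \lnot x4) \land \lnot (x3 \land \lnot x4)) \lor x2   [De Morgan]
≡ (((x4 \land \lnot x2) \lor \lnot x5 \lor \lnot x4) \land \lnot (x3 \land \lnot x4)) \lor x2   [double negation]
≡ (((x4 \land \lnot x2) \lor \lnot x5 \lor \lnot x4) \land (\lnot x3 \lor \lnot \lnot x4)) \lor x2   [De Morgan]
≡ (((x4 \land \lnot x2) \lor \lnot x5 \lor \lnot x4) \land (\lnot x3 \lor x4)) \lor x2   [double negation]
≡ (x4 \land \lnot x2 \land \lnot x3) \lor (x4 \land \lnot x2 \land x4) \lor (\lnot x5 \land \lnot x3) \lor (\lnot x5 \land x4) \lor (\lnot x4 \land \lnot x3) \lor (\lnot x4 \land x4) \lor x2   [distribute \land over \lor]
≡ (x4 \land \lnot x2) \lor (\lnot x5 \land \lnot x3) \lor (\lnot x5 \land x4) \lor (\lnot x4 \land \lnot x3) \lor x2   [simplify]

(x4 \land \lnot x2) \lor (\lnot x5 \land \lnot x3) \lor (\lnot x5 \land x4) \lor (\lnot x4 \land \lnot x3) \lor x2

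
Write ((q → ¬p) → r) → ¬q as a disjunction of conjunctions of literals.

((q → ¬p) → r) → ¬q
⇔ ¬((q → ¬p) → r) ∨ ¬q   (eliminate →)
⇔ ¬(¬(q → ¬p) ∨ r) ∨ ¬q   (eliminate →)
⇔ ¬(¬(¬q ∨ ¬p) ∨ r) ∨ ¬q   (eliminate →)
⇔ (¬¬(¬q ∨ ¬p) ∧ ¬r) ∨ ¬q   (De Morgan)
⇔ ((¬q ∨ ¬p) ∧ ¬r) ∨ ¬q   (double negation)
⇔ (¬q ∧ ¬r) ∨ (¬p ∧ ¬r) ∨ ¬q   (distribute ∧ over ∨)
⇔ (¬p ∧ ¬r) ∨ ¬q   (simplify)

(¬p ∧ ¬r) ∨ ¬q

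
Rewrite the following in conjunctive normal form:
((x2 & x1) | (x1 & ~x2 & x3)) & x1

((x2 & x1) | (x1 & ~x2 & x3)) & x1
≡ (x2 | x1) & (x2 | ~x2) & (x2 | x3) & (x1 | x1) & (x1 | ~x2) & (x1 | x3) & x1   (distribute | over &)
≡ (x2 | x3) & x1   (simplify)

(x2 | x3) & x1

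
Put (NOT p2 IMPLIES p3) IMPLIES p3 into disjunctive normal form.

(NOT p2 AND NOT p3) OR p3

(NOT p2 IMPLIES p3) IMPLIES p3
= NOT (NOT p2 IMPLIES p3) OR p3
= NOT (NOT NOT p2 OR p3) OR p3
= (NOT NOT NOT p2 AND NOT p3) OR p3
= (NOT p2 AND NOT p3) OR p3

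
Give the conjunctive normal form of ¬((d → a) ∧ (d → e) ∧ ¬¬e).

(d ∨ ¬e) ∧ (¬a ∨ ¬e)

¬((d → a) ∧ (d → e) ∧ ¬¬e)
⇔ ¬((¬d ∨ a) ∧ (d → e) ∧ ¬¬e)   — eliminate →
⇔ ¬((¬d ∨ a) ∧ (¬d ∨ e) ∧ ¬¬e)   — eliminate →
⇔ ¬(¬d ∨ a) ∨ ¬(¬d ∨ e) ∨ ¬¬¬e   — De Morgan
⇔ (¬¬d ∧ ¬a) ∨ ¬(¬d ∨ e) ∨ ¬¬¬e   — De Morgan
⇔ (d ∧ ¬a) ∨ ¬(¬d ∨ e) ∨ ¬¬¬e   — double negation
⇔ (d ∧ ¬a) ∨ (¬¬d ∧ ¬e) ∨ ¬¬¬e   — De Morgan
⇔ (d ∧ ¬a) ∨ (d ∧ ¬e) ∨ ¬¬¬e   — double negation
⇔ (d ∧ ¬a) ∨ (d ∧ ¬e) ∨ ¬e   — double negation
⇔ (d ∨ d ∨ ¬e) ∧ (d ∨ ¬e ∨ ¬e) ∧ (¬a ∨ d ∨ ¬e) ∧ (¬a ∨ ¬e ∨ ¬e)   — distribute ∨ over ∧
⇔ (d ∨ ¬e) ∧ (¬a ∨ ¬e)   — simplify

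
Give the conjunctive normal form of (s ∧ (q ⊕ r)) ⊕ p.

(s ∨ p) ∧ (q ∨ r ∨ p) ∧ (¬q ∨ ¬r ∨ p) ∧ (¬s ∨ ¬q ∨ r ∨ ¬p) ∧ (¬s ∨ ¬r ∨ q ∨ ¬p)

(s ∧ (q ⊕ r)) ⊕ p
⇔ ((s ∧ (q ⊕ r)) ∨ p) ∧ ¬(s ∧ (q ⊕ r) ∧ p)   (expand ⊕)
⇔ ((s ∧ (q ∨ r) ∧ ¬(q ∧ r)) ∨ p) ∧ ¬(s ∧ (q ⊕ r) ∧ p)   (expand ⊕)
⇔ ((s ∧ (q ∨ r) ∧ ¬(q ∧ r)) ∨ p) ∧ ¬(s ∧ (q ∨ r) ∧ ¬(q ∧ r) ∧ p)   (expand ⊕)
⇔ ((s ∧ (q ∨ r) ∧ (¬q ∨ ¬r)) ∨ p) ∧ ¬(s ∧ (q ∨ r) ∧ ¬(q ∧ r) ∧ p)   (De Morgan)
⇔ ((s ∧ (q ∨ r) ∧ (¬q ∨ ¬r)) ∨ p) ∧ (¬s ∨ ¬(q ∨ r) ∨ ¬¬(q ∧ r) ∨ ¬p)   (De Morgan)
⇔ ((s ∧ (q ∨ r) ∧ (¬q ∨ ¬r)) ∨ p) ∧ (¬s ∨ (¬q ∧ ¬r) ∨ ¬¬(q ∧ r) ∨ ¬p)   (De Morgan)
⇔ ((s ∧ (q ∨ r) ∧ (¬q ∨ ¬r)) ∨ p) ∧ (¬s ∨ (¬q ∧ ¬r) ∨ (q ∧ r) ∨ ¬p)   (double negation)
⇔ (s ∨ p) ∧ (q ∨ r ∨ p) ∧ (¬q ∨ ¬r ∨ p) ∧ (¬s ∨ ¬q ∨ q ∨ ¬p) ∧ (¬s ∨ ¬q ∨ r ∨ ¬p) ∧ (¬s ∨ ¬r ∨ q ∨ ¬p) ∧ (¬s ∨ ¬r ∨ r ∨ ¬p)   (distribute ∨ over ∧)
⇔ (s ∨ p) ∧ (q ∨ r ∨ p) ∧ (¬q ∨ ¬r ∨ p) ∧ (¬s ∨ ¬q ∨ r ∨ ¬p) ∧ (¬s ∨ ¬r ∨ q ∨ ¬p)   (simplify)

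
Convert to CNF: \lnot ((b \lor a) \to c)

(b \lor a) \land \lnot c

\lnot ((b \lor a) \to c)
⇔ \lnot (\lnot (b \lor a) \lor c)   (eliminate \to)
⇔ \lnot \lnot (b \lor a) \land \lnot c   (De Morgan)
⇔ (b \lor a) \land \lnot c   (double negation)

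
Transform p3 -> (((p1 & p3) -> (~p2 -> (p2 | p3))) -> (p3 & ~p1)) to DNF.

p3 -> (((p1 & p3) -> (~p2 -> (p2 | p3))) -> (p3 & ~p1))
≡ ~p3 | (((p1 & p3) -> (~p2 -> (p2 | p3))) -> (p3 & ~p1))   [eliminate ->]
≡ ~p3 | ~((p1 & p3) -> (~p2 -> (p2 | p3))) | (p3 & ~p1)   [eliminate ->]
≡ ~p3 | ~(~(p1 & p3) | (~p2 -> (p2 | p3))) | (p3 & ~p1)   [eliminate ->]
≡ ~p3 | ~(~(p1 & p3) | ~~p2 | p2 | p3) | (p3 & ~p1)   [eliminate ->]
≡ ~p3 | (~~(p1 & p3) & ~~~p2 & ~p2 & ~p3) | (p3 & ~p1)   [De Morgan]
≡ ~p3 | (p1 & p3 & ~~~p2 & ~p2 & ~p3) | (p3 & ~p1)   [double negation]
≡ ~p3 | (p1 & p3 & ~p2 & ~p2 & ~p3) | (p3 & ~p1)   [double negation]
≡ ~p3 | (p3 & ~p1)   [simplify]

~p3 | (p3 & ~p1)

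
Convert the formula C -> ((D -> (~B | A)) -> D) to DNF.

~C | D

C -> ((D -> (~B | A)) -> D)
⇔ ~C | ((D -> (~B | A)) -> D)   — eliminate ->
⇔ ~C | ~(D -> (~B | A)) | D   — eliminate ->
⇔ ~C | ~(~D | ~B | A) | D   — eliminate ->
⇔ ~C | (~~D & ~~B & ~A) | D   — De Morgan
⇔ ~C | (D & ~~B & ~A) | D   — double negation
⇔ ~C | (D & B & ~A) | D   — double negation
⇔ ~C | D   — simplify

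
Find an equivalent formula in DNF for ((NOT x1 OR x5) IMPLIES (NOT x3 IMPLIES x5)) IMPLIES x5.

(NOT x1 AND NOT x3 AND NOT x5) OR x5

((NOT x1 OR x5) IMPLIES (NOT x3 IMPLIES x5)) IMPLIES x5
⇔ NOT ((NOT x1 OR x5) IMPLIES (NOT x3 IMPLIES x5)) OR x5   [eliminate IMPLIES]
⇔ NOT (NOT (NOT x1 OR x5) OR (NOT x3 IMPLIES x5)) OR x5   [eliminate IMPLIES]
⇔ NOT (NOT (NOT x1 OR x5) OR NOT NOT x3 OR x5) OR x5   [eliminate IMPLIES]
⇔ (NOT NOT (NOT x1 OR x5) AND NOT NOT NOT x3 AND NOT x5) OR x5   [De Morgan]
⇔ ((NOT x1 OR x5) AND NOT NOT NOT x3 AND NOT x5) OR x5   [double negation]
⇔ ((NOT x1 OR x5) AND NOT x3 AND NOT x5) OR x5   [double negation]
⇔ (NOT x1 AND NOT x3 AND NOT x5) OR (x5 AND NOT x3 AND NOT x5) OR x5   [distribute AND over OR]
⇔ (NOT x1 AND NOT x3 AND NOT x5) OR x5   [simplify]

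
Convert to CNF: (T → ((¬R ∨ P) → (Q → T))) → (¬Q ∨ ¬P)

(T → ((¬R ∨ P) → (Q → T))) → (¬Q ∨ ¬P)
≡ ¬(T → ((¬R ∨ P) → (Q → T))) ∨ ¬Q ∨ ¬P   — eliminate →
≡ ¬(¬T ∨ ((¬R ∨ P) → (Q → T))) ∨ ¬Q ∨ ¬P   — eliminate →
≡ ¬(¬T ∨ ¬(¬R ∨ P) ∨ (Q → T)) ∨ ¬Q ∨ ¬P   — eliminate →
≡ ¬(¬T ∨ ¬(¬R ∨ P) ∨ ¬Q ∨ T) ∨ ¬Q ∨ ¬P   — eliminate →
≡ (¬¬T ∧ ¬¬(¬R ∨ P) ∧ ¬¬Q ∧ ¬T) ∨ ¬Q ∨ ¬P   — De Morgan
≡ (T ∧ ¬¬(¬R ∨ P) ∧ ¬¬Q ∧ ¬T) ∨ ¬Q ∨ ¬P   — double negation
≡ (T ∧ (¬R ∨ P) ∧ ¬¬Q ∧ ¬T) ∨ ¬Q ∨ ¬P   — double negation
≡ (T ∧ (¬R ∨ P) ∧ Q ∧ ¬T) ∨ ¬Q ∨ ¬P   — double negation
≡ (T ∨ ¬Q ∨ ¬P) ∧ (¬R ∨ P ∨ ¬Q ∨ ¬P) ∧ (Q ∨ ¬Q ∨ ¬P) ∧ (¬T ∨ ¬Q ∨ ¬P)   — distribute ∨ over ∧
≡ (T ∨ ¬Q ∨ ¬P) ∧ (¬T ∨ ¬Q ∨ ¬P)   — simplify

(T ∨ ¬Q ∨ ¬P) ∧ (¬T ∨ ¬Q ∨ ¬P)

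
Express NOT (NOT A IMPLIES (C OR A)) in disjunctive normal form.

NOT (NOT A IMPLIES (C OR A))
⇔ NOT (NOT NOT A OR C OR A)   [eliminate IMPLIES]
⇔ NOT NOT NOT A AND NOT C AND NOT A   [De Morgan]
⇔ NOT A AND NOT C AND NOT A   [double negation]
⇔ NOT A AND NOT C   [simplify]

NOT A AND NOT C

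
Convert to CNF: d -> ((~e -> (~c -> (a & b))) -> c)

d -> ((~e -> (~c -> (a & b))) -> c)
= ~d | ((~e -> (~c -> (a & b))) -> c)   [eliminate ->]
= ~d | ~(~e -> (~c -> (a & b))) | c   [eliminate ->]
= ~d | ~(~~e | (~c -> (a & b))) | c   [eliminate ->]
= ~d | ~(~~e | ~~c | (a & b)) | c   [eliminate ->]
= ~d | (~~~e & ~~~c & ~(a & b)) | c   [De Morgan]
= ~d | (~e & ~~~c & ~(a & b)) | c   [double negation]
= ~d | (~e & ~c & ~(a & b)) | c   [double negation]
= ~d | (~e & ~c & (~a | ~b)) | c   [De Morgan]
= (~d | ~e | c) & (~d | ~c | c) & (~d | ~a | ~b | c)   [distribute | over &]
= (~d | ~e | c) & (~d | ~a | ~b | c)   [simplify]

(~d | ~e | c) & (~d | ~a | ~b | c)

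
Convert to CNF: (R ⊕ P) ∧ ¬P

(R ⊕ P) ∧ ¬P
≡ (R ∨ P) ∧ ¬(R ∧ P) ∧ ¬P   [expand ⊕]
≡ (R ∨ P) ∧ (¬R ∨ ¬P) ∧ ¬P   [De Morgan]
≡ (R ∨ P) ∧ ¬P   [simplify]

(R ∨ P) ∧ ¬P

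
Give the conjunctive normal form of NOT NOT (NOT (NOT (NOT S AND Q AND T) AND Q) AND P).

NOT NOT (NOT (NOT (NOT S AND Q AND T) AND Q) AND P)
= NOT (NOT (NOT S AND Q AND T) AND Q) AND P   [double negation]
= (NOT NOT (NOT S AND Q AND T) OR NOT Q) AND P   [De Morgan]
= ((NOT S AND Q AND T) OR NOT Q) AND P   [double negation]
= (NOT S OR NOT Q) AND (Q OR NOT Q) AND (T OR NOT Q) AND P   [distribute OR over AND]
= (NOT S OR NOT Q) AND (T OR NOT Q) AND P   [simplify]

(NOT S OR NOT Q) AND (T OR NOT Q) AND P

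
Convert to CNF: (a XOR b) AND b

(a XOR b) AND b
≡ (a OR b) AND NOT (a AND b) AND b   — expand XOR
≡ (a OR b) AND (NOT a OR NOT b) AND b   — De Morgan
≡ (NOT a OR NOT b) AND b   — simplify

(NOT a OR NOT b) AND b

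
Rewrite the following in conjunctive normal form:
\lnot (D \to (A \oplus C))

\lnot (D \to (A \oplus C))
≡ \lnot (\lnot D \lor (A \oplus C))
≡ \lnot (\lnot D \lor ((A \lor C) \land \lnot (A \land C)))
≡ \lnot \lnot D \land \lnot ((A \lor C) \land \lnot (A \land C))
≡ D \land \lnot ((A \lor C) \land \lnot (A \land C))
≡ D \land (\lnot (A \lor C) \lor \lnot \lnot (A \land C))
≡ D \land ((\lnot A \land \lnot C) \lor \lnot \lnot (A \land C))
≡ D \land ((\lnot A \land \lnot C) \lor (A \land C))
≡ D \land (\lnot A \lor A) \land (\lnot A \lor C) \land (\lnot C \lor A) \land (\lnot C \lor C)
≡ D \land (\lnot A \lor C) \land (\lnot C \lor A)

D \land (\lnot A \lor C) \land (\lnot C \lor A)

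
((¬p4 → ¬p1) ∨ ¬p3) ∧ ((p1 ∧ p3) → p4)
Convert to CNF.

((¬p4 → ¬p1) ∨ ¬p3) ∧ ((p1 ∧ p3) → p4)
≡ (¬¬p4 ∨ ¬p1 ∨ ¬p3) ∧ ((p1 ∧ p3) → p4)
≡ (¬¬p4 ∨ ¬p1 ∨ ¬p3) ∧ (¬(p1 ∧ p3) ∨ p4)
≡ (p4 ∨ ¬p1 ∨ ¬p3) ∧ (¬(p1 ∧ p3) ∨ p4)
≡ (p4 ∨ ¬p1 ∨ ¬p3) ∧ (¬p1 ∨ ¬p3 ∨ p4)
≡ p4 ∨ ¬p1 ∨ ¬p3

p4 ∨ ¬p1 ∨ ¬p3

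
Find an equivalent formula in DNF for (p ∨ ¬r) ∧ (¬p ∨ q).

p ∧ q ∨ ¬r ∧ ¬p ∨ ¬r ∧ q

(p ∨ ¬r) ∧ (¬p ∨ q)
≡ p ∧ ¬p ∨ p ∧ q ∨ ¬r ∧ ¬p ∨ ¬r ∧ q   [distribute ∧ over ∨]
≡ p ∧ q ∨ ¬r ∧ ¬p ∨ ¬r ∧ q   [simplify]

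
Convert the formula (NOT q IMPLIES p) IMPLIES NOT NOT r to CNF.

(NOT q OR r) AND (NOT p OR r)

(NOT q IMPLIES p) IMPLIES NOT NOT r
⇔ NOT (NOT q IMPLIES p) OR NOT NOT r   [eliminate IMPLIES]
⇔ NOT (NOT NOT q OR p) OR NOT NOT r   [eliminate IMPLIES]
⇔ (NOT NOT NOT q AND NOT p) OR NOT NOT r   [De Morgan]
⇔ (NOT q AND NOT p) OR NOT NOT r   [double negation]
⇔ (NOT q AND NOT p) OR r   [double negation]
⇔ (NOT q OR r) AND (NOT p OR r)   [distribute OR over AND]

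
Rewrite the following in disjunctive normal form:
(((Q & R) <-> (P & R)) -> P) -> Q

(~Q & ~P) | (~R & ~P) | Q

(((Q & R) <-> (P & R)) -> P) -> Q
≡ ~(((Q & R) <-> (P & R)) -> P) | Q   [eliminate ->]
≡ ~(~((Q & R) <-> (P & R)) | P) | Q   [eliminate ->]
≡ ~(~(((Q & R) -> (P & R)) & ((P & R) -> (Q & R))) | P) | Q   [eliminate <->]
≡ ~(~((~(Q & R) | (P & R)) & ((P & R) -> (Q & R))) | P) | Q   [eliminate ->]
≡ ~(~((~(Q & R) | (P & R)) & (~(P & R) | (Q & R))) | P) | Q   [eliminate ->]
≡ (~~((~(Q & R) | (P & R)) & (~(P & R) | (Q & R))) & ~P) | Q   [De Morgan]
≡ ((~(Q & R) | (P & R)) & (~(P & R) | (Q & R)) & ~P) | Q   [double negation]
≡ ((~Q | ~R | (P & R)) & (~(P & R) | (Q & R)) & ~P) | Q   [De Morgan]
≡ ((~Q | ~R | (P & R)) & (~P | ~R | (Q & R)) & ~P) | Q   [De Morgan]
≡ (~Q & ~P & ~P) | (~Q & ~R & ~P) | (~Q & Q & R & ~P) | (~R & ~P & ~P) | (~R & ~R & ~P) | (~R & Q & R & ~P) | (P & R & ~P & ~P) | (P & R & ~R & ~P) | (P & R & Q & R & ~P) | Q   [distribute & over |]
≡ (~Q & ~P) | (~R & ~P) | Q   [simplify]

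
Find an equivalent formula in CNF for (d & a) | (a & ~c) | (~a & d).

(d | a) & (d | ~c)

(d & a) | (a & ~c) | (~a & d)
= (d | a | ~a) & (d | a | d) & (d | ~c | ~a) & (d | ~c | d) & (a | a | ~a) & (a | a | d) & (a | ~c | ~a) & (a | ~c | d)   (distribute | over &)
= (d | a) & (d | ~c)   (simplify)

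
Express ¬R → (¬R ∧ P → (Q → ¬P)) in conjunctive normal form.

R ∨ ¬P ∨ ¬Q

¬R → (¬R ∧ P → (Q → ¬P))
⇔ ¬¬R ∨ (¬R ∧ P → (Q → ¬P))
⇔ ¬¬R ∨ ¬(¬R ∧ P) ∨ (Q → ¬P)
⇔ ¬¬R ∨ ¬(¬R ∧ P) ∨ ¬Q ∨ ¬P
⇔ R ∨ ¬(¬R ∧ P) ∨ ¬Q ∨ ¬P
⇔ R ∨ ¬¬R ∨ ¬P ∨ ¬Q ∨ ¬P
⇔ R ∨ R ∨ ¬P ∨ ¬Q ∨ ¬P
⇔ R ∨ ¬P ∨ ¬Q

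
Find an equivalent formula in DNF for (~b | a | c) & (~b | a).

(~b | a | c) & (~b | a)
⇔ (~b & ~b) | (~b & a) | (a & ~b) | (a & a) | (c & ~b) | (c & a)   [distribute & over |]
⇔ ~b | a   [simplify]

~b | a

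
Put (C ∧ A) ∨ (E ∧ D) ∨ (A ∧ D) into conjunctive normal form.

(C ∨ D) ∧ (A ∨ E) ∧ (A ∨ D)

(C ∧ A) ∨ (E ∧ D) ∨ (A ∧ D)
⇔ (C ∨ E ∨ A) ∧ (C ∨ E ∨ D) ∧ (C ∨ D ∨ A) ∧ (C ∨ D ∨ D) ∧ (A ∨ E ∨ A) ∧ (A ∨ E ∨ D) ∧ (A ∨ D ∨ A) ∧ (A ∨ D ∨ D)   [distribute ∨ over ∧]
⇔ (C ∨ D) ∧ (A ∨ E) ∧ (A ∨ D)   [simplify]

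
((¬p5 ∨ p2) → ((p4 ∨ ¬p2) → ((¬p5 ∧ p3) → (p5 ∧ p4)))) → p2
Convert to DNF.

(¬p5 ∧ p4 ∧ p3) ∨ (¬p5 ∧ ¬p2 ∧ p3) ∨ p2

((¬p5 ∨ p2) → ((p4 ∨ ¬p2) → ((¬p5 ∧ p3) → (p5 ∧ p4)))) → p2
⇔ ¬((¬p5 ∨ p2) → ((p4 ∨ ¬p2) → ((¬p5 ∧ p3) → (p5 ∧ p4)))) ∨ p2   [eliminate →]
⇔ ¬(¬(¬p5 ∨ p2) ∨ ((p4 ∨ ¬p2) → ((¬p5 ∧ p3) → (p5 ∧ p4)))) ∨ p2   [eliminate →]
⇔ ¬(¬(¬p5 ∨ p2) ∨ ¬(p4 ∨ ¬p2) ∨ ((¬p5 ∧ p3) → (p5 ∧ p4))) ∨ p2   [eliminate →]
⇔ ¬(¬(¬p5 ∨ p2) ∨ ¬(p4 ∨ ¬p2) ∨ ¬(¬p5 ∧ p3) ∨ (p5 ∧ p4)) ∨ p2   [eliminate →]
⇔ (¬¬(¬p5 ∨ p2) ∧ ¬¬(p4 ∨ ¬p2) ∧ ¬¬(¬p5 ∧ p3) ∧ ¬(p5 ∧ p4)) ∨ p2   [De Morgan]
⇔ ((¬p5 ∨ p2) ∧ ¬¬(p4 ∨ ¬p2) ∧ ¬¬(¬p5 ∧ p3) ∧ ¬(p5 ∧ p4)) ∨ p2   [double negation]
⇔ ((¬p5 ∨ p2) ∧ (p4 ∨ ¬p2) ∧ ¬¬(¬p5 ∧ p3) ∧ ¬(p5 ∧ p4)) ∨ p2   [double negation]
⇔ ((¬p5 ∨ p2) ∧ (p4 ∨ ¬p2) ∧ ¬p5 ∧ p3 ∧ ¬(p5 ∧ p4)) ∨ p2   [double negation]
⇔ ((¬p5 ∨ p2) ∧ (p4 ∨ ¬p2) ∧ ¬p5 ∧ p3 ∧ (¬p5 ∨ ¬p4)) ∨ p2   [De Morgan]
⇔ (¬p5 ∧ p4 ∧ ¬p5 ∧ p3 ∧ ¬p5) ∨ (¬p5 ∧ p4 ∧ ¬p5 ∧ p3 ∧ ¬p4) ∨ (¬p5 ∧ ¬p2 ∧ ¬p5 ∧ p3 ∧ ¬p5) ∨ (¬p5 ∧ ¬p2 ∧ ¬p5 ∧ p3 ∧ ¬p4) ∨ (p2 ∧ p4 ∧ ¬p5 ∧ p3 ∧ ¬p5) ∨ (p2 ∧ p4 ∧ ¬p5 ∧ p3 ∧ ¬p4) ∨ (p2 ∧ ¬p2 ∧ ¬p5 ∧ p3 ∧ ¬p5) ∨ (p2 ∧ ¬p2 ∧ ¬p5 ∧ p3 ∧ ¬p4) ∨ p2   [distribute ∧ over ∨]
⇔ (¬p5 ∧ p4 ∧ p3) ∨ (¬p5 ∧ ¬p2 ∧ p3) ∨ p2   [simplify]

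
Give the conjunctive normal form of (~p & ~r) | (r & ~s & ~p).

(~p & ~r) | (r & ~s & ~p)
⇔ (~p | r) & (~p | ~s) & (~p | ~p) & (~r | r) & (~r | ~s) & (~r | ~p)   [distribute | over &]
⇔ ~p & (~r | ~s)   [simplify]

~p & (~r | ~s)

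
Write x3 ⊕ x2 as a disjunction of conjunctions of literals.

x3 ⊕ x2
= (x3 ∧ ¬x2) ∨ (¬x3 ∧ x2)   (expand ⊕)

(x3 ∧ ¬x2) ∨ (¬x3 ∧ x2)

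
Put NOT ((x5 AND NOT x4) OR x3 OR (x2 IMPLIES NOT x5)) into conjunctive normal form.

NOT ((x5 AND NOT x4) OR x3 OR (x2 IMPLIES NOT x5))
⇔ NOT ((x5 AND NOT x4) OR x3 OR NOT x2 OR NOT x5)   — eliminate IMPLIES
⇔ NOT (x5 AND NOT x4) AND NOT x3 AND NOT NOT x2 AND NOT NOT x5   — De Morgan
⇔ (NOT x5 OR NOT NOT x4) AND NOT x3 AND NOT NOT x2 AND NOT NOT x5   — De Morgan
⇔ (NOT x5 OR x4) AND NOT x3 AND NOT NOT x2 AND NOT NOT x5   — double negation
⇔ (NOT x5 OR x4) AND NOT x3 AND x2 AND NOT NOT x5   — double negation
⇔ (NOT x5 OR x4) AND NOT x3 AND x2 AND x5   — double negation

(NOT x5 OR x4) AND NOT x3 AND x2 AND x5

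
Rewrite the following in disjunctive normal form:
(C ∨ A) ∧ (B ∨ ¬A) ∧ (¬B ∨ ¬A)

C ∧ ¬A

(C ∨ A) ∧ (B ∨ ¬A) ∧ (¬B ∨ ¬A)
≡ (C ∧ B ∧ ¬B) ∨ (C ∧ B ∧ ¬A) ∨ (C ∧ ¬A ∧ ¬B) ∨ (C ∧ ¬A ∧ ¬A) ∨ (A ∧ B ∧ ¬B) ∨ (A ∧ B ∧ ¬A) ∨ (A ∧ ¬A ∧ ¬B) ∨ (A ∧ ¬A ∧ ¬A)   — distribute ∧ over ∨
≡ C ∧ ¬A   — simplify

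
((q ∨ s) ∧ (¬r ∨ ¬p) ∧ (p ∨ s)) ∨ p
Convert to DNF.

(s ∧ ¬r) ∨ (s ∧ ¬p) ∨ p

((q ∨ s) ∧ (¬r ∨ ¬p) ∧ (p ∨ s)) ∨ p
= (q ∧ ¬r ∧ p) ∨ (q ∧ ¬r ∧ s) ∨ (q ∧ ¬p ∧ p) ∨ (q ∧ ¬p ∧ s) ∨ (s ∧ ¬r ∧ p) ∨ (s ∧ ¬r ∧ s) ∨ (s ∧ ¬p ∧ p) ∨ (s ∧ ¬p ∧ s) ∨ p   (distribute ∧ over ∨)
= (s ∧ ¬r) ∨ (s ∧ ¬p) ∨ p   (simplify)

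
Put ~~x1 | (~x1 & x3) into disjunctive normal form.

~~x1 | (~x1 & x3)
≡ x1 | (~x1 & x3)   [double negation]

x1 | (~x1 & x3)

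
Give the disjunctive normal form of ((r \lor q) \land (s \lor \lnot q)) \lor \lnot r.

((r \lor q) \land (s \lor \lnot q)) \lor \lnot r
≡ (r \land s) \lor (r \land \lnot q) \lor (q \land s) \lor (q \land \lnot q) \lor \lnot r   [distribute \land over \lor]
≡ (r \land s) \lor (r \land \lnot q) \lor (q \land s) \lor \lnot r   [simplify]

(r \land s) \lor (r \land \lnot q) \lor (q \land s) \lor \lnot r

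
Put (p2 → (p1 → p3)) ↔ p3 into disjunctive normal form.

(p2 → (p1 → p3)) ↔ p3
= ((p2 → (p1 → p3)) → p3) ∧ (p3 → (p2 → (p1 → p3)))   [eliminate ↔]
= (¬(p2 → (p1 → p3)) ∨ p3) ∧ (p3 → (p2 → (p1 → p3)))   [eliminate →]
= (¬(¬p2 ∨ (p1 → p3)) ∨ p3) ∧ (p3 → (p2 → (p1 → p3)))   [eliminate →]
= (¬(¬p2 ∨ ¬p1 ∨ p3) ∨ p3) ∧ (p3 → (p2 → (p1 → p3)))   [eliminate →]
= (¬(¬p2 ∨ ¬p1 ∨ p3) ∨ p3) ∧ (¬p3 ∨ (p2 → (p1 → p3)))   [eliminate →]
= (¬(¬p2 ∨ ¬p1 ∨ p3) ∨ p3) ∧ (¬p3 ∨ ¬p2 ∨ (p1 → p3))   [eliminate →]
= (¬(¬p2 ∨ ¬p1 ∨ p3) ∨ p3) ∧ (¬p3 ∨ ¬p2 ∨ ¬p1 ∨ p3)   [eliminate →]
= ((¬¬p2 ∧ ¬¬p1 ∧ ¬p3) ∨ p3) ∧ (¬p3 ∨ ¬p2 ∨ ¬p1 ∨ p3)   [De Morgan]
= ((p2 ∧ ¬¬p1 ∧ ¬p3) ∨ p3) ∧ (¬p3 ∨ ¬p2 ∨ ¬p1 ∨ p3)   [double negation]
= ((p2 ∧ p1 ∧ ¬p3) ∨ p3) ∧ (¬p3 ∨ ¬p2 ∨ ¬p1 ∨ p3)   [double negation]
= (p2 ∧ p1 ∧ ¬p3 ∧ ¬p3) ∨ (p2 ∧ p1 ∧ ¬p3 ∧ ¬p2) ∨ (p2 ∧ p1 ∧ ¬p3 ∧ ¬p1) ∨ (p2 ∧ p1 ∧ ¬p3 ∧ p3) ∨ (p3 ∧ ¬p3) ∨ (p3 ∧ ¬p2) ∨ (p3 ∧ ¬p1) ∨ (p3 ∧ p3)   [distribute ∧ over ∨]
= (p2 ∧ p1 ∧ ¬p3) ∨ p3   [simplify]

(p2 ∧ p1 ∧ ¬p3) ∨ p3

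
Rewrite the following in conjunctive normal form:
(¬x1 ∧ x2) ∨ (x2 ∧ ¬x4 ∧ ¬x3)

(¬x1 ∨ ¬x4) ∧ (¬x1 ∨ ¬x3) ∧ x2

(¬x1 ∧ x2) ∨ (x2 ∧ ¬x4 ∧ ¬x3)
≡ (¬x1 ∨ x2) ∧ (¬x1 ∨ ¬x4) ∧ (¬x1 ∨ ¬x3) ∧ (x2 ∨ x2) ∧ (x2 ∨ ¬x4) ∧ (x2 ∨ ¬x3)   [distribute ∨ over ∧]
≡ (¬x1 ∨ ¬x4) ∧ (¬x1 ∨ ¬x3) ∧ x2   [simplify]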